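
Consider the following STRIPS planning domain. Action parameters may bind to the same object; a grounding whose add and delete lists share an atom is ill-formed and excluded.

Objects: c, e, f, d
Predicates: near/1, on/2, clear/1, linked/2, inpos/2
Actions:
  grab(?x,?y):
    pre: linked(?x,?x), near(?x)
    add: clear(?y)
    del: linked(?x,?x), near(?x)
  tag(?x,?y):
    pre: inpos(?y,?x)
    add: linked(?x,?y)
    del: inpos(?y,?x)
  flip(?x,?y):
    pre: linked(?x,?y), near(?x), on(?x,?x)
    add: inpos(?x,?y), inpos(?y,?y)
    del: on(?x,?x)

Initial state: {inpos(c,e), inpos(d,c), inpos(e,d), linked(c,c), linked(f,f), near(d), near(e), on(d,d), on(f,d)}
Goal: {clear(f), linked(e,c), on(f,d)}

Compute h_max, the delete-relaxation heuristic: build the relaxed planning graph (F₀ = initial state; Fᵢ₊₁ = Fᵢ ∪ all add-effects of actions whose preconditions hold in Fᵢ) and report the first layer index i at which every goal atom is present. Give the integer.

F0 = init (9 atoms)
F1 = F0 ∪ {linked(c,d), linked(d,e), linked(e,c)}  (12 atoms)
F2 = F1 ∪ {inpos(d,e), inpos(e,e)}  (14 atoms)
F3 = F2 ∪ {linked(e,d), linked(e,e)}  (16 atoms)
F4 = F3 ∪ {clear(c), clear(d), clear(e), clear(f)}  (20 atoms)
goal ⊆ F4  ⇒  h_max = 4

4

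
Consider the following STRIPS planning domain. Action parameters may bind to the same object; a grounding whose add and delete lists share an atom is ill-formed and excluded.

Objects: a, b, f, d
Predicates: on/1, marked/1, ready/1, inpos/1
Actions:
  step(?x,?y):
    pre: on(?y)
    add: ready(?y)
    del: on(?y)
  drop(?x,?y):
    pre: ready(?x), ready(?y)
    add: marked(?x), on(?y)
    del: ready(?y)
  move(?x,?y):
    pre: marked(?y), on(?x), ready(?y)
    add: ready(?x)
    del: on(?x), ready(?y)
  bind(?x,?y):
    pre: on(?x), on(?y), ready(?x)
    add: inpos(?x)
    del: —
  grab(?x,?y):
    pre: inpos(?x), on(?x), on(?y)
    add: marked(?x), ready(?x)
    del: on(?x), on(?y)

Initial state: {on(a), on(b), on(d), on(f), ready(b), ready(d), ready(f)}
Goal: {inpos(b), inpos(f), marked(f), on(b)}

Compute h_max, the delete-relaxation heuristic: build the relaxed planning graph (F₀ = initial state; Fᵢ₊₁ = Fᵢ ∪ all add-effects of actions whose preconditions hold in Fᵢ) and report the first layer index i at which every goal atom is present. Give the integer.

F0 = init (7 atoms)
F1 = F0 ∪ {inpos(b), inpos(d), inpos(f), marked(b), marked(d), marked(f), ready(a)}  (14 atoms)
goal ⊆ F1  ⇒  h_max = 1

1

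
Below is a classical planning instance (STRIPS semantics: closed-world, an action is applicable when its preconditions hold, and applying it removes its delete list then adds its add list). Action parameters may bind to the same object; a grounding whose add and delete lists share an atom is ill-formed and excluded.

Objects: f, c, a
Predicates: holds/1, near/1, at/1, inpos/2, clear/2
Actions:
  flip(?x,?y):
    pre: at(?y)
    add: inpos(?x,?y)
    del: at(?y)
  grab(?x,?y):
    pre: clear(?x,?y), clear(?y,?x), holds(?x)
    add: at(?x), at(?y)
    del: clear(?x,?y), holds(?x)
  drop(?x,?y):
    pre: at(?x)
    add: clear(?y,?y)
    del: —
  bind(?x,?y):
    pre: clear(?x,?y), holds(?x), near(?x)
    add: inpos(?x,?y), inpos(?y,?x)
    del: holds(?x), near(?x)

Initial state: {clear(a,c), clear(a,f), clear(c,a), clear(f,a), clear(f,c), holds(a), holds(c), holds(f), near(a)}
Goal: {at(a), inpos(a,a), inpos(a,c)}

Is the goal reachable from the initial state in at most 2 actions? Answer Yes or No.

No

1. grab(f,a)  →  {at(a), at(f), clear(a,c), clear(a,f), clear(c,a), clear(f,c), holds(a), holds(c), near(a)}
2. flip(a,a)  →  {at(f), clear(a,c), clear(a,f), clear(c,a), clear(f,c), holds(a), holds(c), inpos(a,a), near(a)}
3. grab(c,a)  →  {at(a), at(c), at(f), clear(a,c), clear(a,f), clear(f,c), holds(a), inpos(a,a), near(a)}
4. flip(a,c)  →  {at(a), at(f), clear(a,c), clear(a,f), clear(f,c), holds(a), inpos(a,a), inpos(a,c), near(a)}
optimal plan length = 4; 4 > 2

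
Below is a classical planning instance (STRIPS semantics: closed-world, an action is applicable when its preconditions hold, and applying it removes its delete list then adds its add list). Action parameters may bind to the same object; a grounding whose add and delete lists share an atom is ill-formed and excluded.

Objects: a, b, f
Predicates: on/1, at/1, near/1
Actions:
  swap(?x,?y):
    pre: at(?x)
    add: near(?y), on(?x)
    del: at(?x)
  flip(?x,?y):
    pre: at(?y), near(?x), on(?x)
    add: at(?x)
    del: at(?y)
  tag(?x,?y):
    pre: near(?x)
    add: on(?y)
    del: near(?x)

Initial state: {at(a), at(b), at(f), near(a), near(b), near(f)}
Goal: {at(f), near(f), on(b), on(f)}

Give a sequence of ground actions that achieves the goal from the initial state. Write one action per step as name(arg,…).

swap(b,a); tag(a,f)

1. swap(b,a)  →  {at(a), at(f), near(a), near(b), near(f), on(b)}
2. tag(a,f)  →  {at(a), at(f), near(b), near(f), on(b), on(f)}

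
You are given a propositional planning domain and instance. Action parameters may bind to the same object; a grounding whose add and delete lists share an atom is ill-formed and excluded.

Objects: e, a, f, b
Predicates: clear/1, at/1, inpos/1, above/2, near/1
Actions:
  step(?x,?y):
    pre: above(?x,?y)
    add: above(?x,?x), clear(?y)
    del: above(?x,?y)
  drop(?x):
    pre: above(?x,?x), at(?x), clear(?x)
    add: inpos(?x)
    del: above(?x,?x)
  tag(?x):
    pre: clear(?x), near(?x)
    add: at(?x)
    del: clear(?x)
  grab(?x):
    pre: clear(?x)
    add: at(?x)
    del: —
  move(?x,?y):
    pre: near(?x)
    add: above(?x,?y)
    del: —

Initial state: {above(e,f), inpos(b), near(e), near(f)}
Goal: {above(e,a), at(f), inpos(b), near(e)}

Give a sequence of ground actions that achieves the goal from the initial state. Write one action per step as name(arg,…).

1. step(e,f)  →  {above(e,e), clear(f), inpos(b), near(e), near(f)}
2. tag(f)  →  {above(e,e), at(f), inpos(b), near(e), near(f)}
3. move(e,a)  →  {above(e,a), above(e,e), at(f), inpos(b), near(e), near(f)}

step(e,f); tag(f); move(e,a)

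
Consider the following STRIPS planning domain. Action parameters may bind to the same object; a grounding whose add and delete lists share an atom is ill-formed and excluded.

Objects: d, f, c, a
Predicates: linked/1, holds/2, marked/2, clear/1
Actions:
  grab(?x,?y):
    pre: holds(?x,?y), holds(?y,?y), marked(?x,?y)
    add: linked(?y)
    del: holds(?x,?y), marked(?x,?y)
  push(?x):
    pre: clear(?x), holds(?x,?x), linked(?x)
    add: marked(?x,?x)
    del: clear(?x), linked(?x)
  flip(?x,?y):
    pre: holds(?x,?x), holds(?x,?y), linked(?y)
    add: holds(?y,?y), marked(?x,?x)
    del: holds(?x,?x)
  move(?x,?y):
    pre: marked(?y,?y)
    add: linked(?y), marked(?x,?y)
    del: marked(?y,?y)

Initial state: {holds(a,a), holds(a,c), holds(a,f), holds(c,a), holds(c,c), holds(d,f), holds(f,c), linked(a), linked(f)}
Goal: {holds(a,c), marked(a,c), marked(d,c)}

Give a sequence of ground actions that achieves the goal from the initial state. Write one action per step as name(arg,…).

flip(c,a); move(d,c); flip(a,c); flip(c,a); move(a,c)

1. flip(c,a)  →  {holds(a,a), holds(a,c), holds(a,f), holds(c,a), holds(d,f), holds(f,c), linked(a), linked(f), marked(c,c)}
2. move(d,c)  →  {holds(a,a), holds(a,c), holds(a,f), holds(c,a), holds(d,f), holds(f,c), linked(a), linked(c), linked(f), marked(d,c)}
3. flip(a,c)  →  {holds(a,c), holds(a,f), holds(c,a), holds(c,c), holds(d,f), holds(f,c), linked(a), linked(c), linked(f), marked(a,a), marked(d,c)}
4. flip(c,a)  →  {holds(a,a), holds(a,c), holds(a,f), holds(c,a), holds(d,f), holds(f,c), linked(a), linked(c), linked(f), marked(a,a), marked(c,c), marked(d,c)}
5. move(a,c)  →  {holds(a,a), holds(a,c), holds(a,f), holds(c,a), holds(d,f), holds(f,c), linked(a), linked(c), linked(f), marked(a,a), marked(a,c), marked(d,c)}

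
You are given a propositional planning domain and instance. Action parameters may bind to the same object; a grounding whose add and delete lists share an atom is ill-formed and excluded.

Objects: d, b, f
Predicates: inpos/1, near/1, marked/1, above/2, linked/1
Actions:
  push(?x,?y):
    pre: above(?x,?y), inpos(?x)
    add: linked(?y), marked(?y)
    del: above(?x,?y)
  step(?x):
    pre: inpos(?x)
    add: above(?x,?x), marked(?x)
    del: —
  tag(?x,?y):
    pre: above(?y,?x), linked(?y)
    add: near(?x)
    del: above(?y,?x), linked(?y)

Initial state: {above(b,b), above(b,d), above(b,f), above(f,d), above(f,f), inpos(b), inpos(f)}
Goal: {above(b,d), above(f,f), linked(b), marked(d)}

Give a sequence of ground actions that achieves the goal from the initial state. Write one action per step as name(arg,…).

push(b,b); push(f,d)

1. push(b,b)  →  {above(b,d), above(b,f), above(f,d), above(f,f), inpos(b), inpos(f), linked(b), marked(b)}
2. push(f,d)  →  {above(b,d), above(b,f), above(f,f), inpos(b), inpos(f), linked(b), linked(d), marked(b), marked(d)}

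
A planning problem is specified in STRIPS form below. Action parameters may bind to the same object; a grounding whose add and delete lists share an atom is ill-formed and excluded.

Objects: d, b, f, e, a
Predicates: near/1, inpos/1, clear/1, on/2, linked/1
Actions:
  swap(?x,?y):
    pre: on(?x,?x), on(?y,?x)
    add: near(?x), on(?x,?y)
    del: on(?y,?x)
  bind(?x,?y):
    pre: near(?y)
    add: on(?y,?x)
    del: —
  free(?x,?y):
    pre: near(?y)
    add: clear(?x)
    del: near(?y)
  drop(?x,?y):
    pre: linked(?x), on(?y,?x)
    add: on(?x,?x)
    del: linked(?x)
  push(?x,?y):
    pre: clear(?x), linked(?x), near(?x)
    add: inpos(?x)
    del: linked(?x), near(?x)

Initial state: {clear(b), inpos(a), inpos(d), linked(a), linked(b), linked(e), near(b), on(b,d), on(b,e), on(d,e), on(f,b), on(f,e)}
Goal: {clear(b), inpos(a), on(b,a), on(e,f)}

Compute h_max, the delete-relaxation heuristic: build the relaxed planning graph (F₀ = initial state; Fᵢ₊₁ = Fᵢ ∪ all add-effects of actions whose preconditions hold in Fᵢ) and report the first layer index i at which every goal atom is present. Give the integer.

F0 = init (12 atoms)
F1 = F0 ∪ {clear(a), clear(d), clear(e), clear(f), inpos(b), on(b,a), on(b,b), on(b,f), on(e,e)}  (21 atoms)
F2 = F1 ∪ {near(e), on(a,a), on(e,b), on(e,d), on(e,f)}  (26 atoms)
goal ⊆ F2  ⇒  h_max = 2

2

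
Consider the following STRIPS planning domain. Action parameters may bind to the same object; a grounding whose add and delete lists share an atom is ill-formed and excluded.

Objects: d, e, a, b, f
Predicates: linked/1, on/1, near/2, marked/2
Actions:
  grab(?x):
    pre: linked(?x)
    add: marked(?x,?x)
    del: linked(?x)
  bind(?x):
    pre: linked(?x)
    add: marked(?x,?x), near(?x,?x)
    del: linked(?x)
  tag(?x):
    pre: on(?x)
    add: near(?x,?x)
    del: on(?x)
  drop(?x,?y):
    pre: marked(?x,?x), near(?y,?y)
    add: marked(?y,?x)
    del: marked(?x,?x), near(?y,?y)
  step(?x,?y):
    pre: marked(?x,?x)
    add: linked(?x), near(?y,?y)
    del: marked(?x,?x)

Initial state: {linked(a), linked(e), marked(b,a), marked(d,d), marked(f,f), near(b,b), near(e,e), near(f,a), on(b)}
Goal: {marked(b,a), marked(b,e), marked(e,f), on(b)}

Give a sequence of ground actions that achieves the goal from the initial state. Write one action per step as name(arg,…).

1. grab(e)  →  {linked(a), marked(b,a), marked(d,d), marked(e,e), marked(f,f), near(b,b), near(e,e), near(f,a), on(b)}
2. drop(e,b)  →  {linked(a), marked(b,a), marked(b,e), marked(d,d), marked(f,f), near(e,e), near(f,a), on(b)}
3. drop(f,e)  →  {linked(a), marked(b,a), marked(b,e), marked(d,d), marked(e,f), near(f,a), on(b)}

grab(e); drop(e,b); drop(f,e)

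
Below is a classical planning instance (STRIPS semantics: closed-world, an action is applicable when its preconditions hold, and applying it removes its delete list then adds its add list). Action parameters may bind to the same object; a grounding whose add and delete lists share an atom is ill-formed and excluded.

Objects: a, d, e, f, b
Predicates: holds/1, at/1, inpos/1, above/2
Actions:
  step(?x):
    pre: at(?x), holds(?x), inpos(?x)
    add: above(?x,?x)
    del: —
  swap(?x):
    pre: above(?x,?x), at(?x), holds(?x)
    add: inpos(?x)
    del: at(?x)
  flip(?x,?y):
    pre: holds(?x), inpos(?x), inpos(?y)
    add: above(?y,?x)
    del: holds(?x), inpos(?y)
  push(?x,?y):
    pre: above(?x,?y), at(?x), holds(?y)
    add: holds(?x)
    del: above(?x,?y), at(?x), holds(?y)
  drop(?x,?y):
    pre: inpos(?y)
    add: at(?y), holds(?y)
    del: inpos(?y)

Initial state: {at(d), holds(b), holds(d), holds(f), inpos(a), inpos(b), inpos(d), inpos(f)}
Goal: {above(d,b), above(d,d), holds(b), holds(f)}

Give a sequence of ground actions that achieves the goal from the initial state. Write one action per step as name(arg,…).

step(d); flip(b,d); drop(a,b)

1. step(d)  →  {above(d,d), at(d), holds(b), holds(d), holds(f), inpos(a), inpos(b), inpos(d), inpos(f)}
2. flip(b,d)  →  {above(d,b), above(d,d), at(d), holds(d), holds(f), inpos(a), inpos(b), inpos(f)}
3. drop(a,b)  →  {above(d,b), above(d,d), at(b), at(d), holds(b), holds(d), holds(f), inpos(a), inpos(f)}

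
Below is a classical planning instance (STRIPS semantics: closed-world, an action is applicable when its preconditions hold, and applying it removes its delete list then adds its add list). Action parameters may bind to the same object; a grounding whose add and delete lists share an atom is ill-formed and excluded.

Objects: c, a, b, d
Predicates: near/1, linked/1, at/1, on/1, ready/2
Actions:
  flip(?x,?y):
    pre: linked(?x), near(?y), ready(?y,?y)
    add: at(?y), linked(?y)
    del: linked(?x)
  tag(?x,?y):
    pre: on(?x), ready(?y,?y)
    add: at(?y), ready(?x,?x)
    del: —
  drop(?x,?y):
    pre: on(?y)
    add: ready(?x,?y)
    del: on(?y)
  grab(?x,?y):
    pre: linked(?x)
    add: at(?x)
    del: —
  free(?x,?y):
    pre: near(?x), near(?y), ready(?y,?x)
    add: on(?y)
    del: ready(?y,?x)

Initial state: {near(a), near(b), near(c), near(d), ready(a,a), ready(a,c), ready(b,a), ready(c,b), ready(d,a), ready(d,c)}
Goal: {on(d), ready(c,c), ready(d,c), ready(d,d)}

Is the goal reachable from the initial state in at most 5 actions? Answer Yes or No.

1. free(a,d)  →  {near(a), near(b), near(c), near(d), on(d), ready(a,a), ready(a,c), ready(b,a), ready(c,b), ready(d,c)}
2. tag(d,a)  →  {at(a), near(a), near(b), near(c), near(d), on(d), ready(a,a), ready(a,c), ready(b,a), ready(c,b), ready(d,c), ready(d,d)}
3. free(b,c)  →  {at(a), near(a), near(b), near(c), near(d), on(c), on(d), ready(a,a), ready(a,c), ready(b,a), ready(d,c), ready(d,d)}
4. tag(c,a)  →  {at(a), near(a), near(b), near(c), near(d), on(c), on(d), ready(a,a), ready(a,c), ready(b,a), ready(c,c), ready(d,c), ready(d,d)}
optimal plan length = 4; 4 ≤ 5

Yes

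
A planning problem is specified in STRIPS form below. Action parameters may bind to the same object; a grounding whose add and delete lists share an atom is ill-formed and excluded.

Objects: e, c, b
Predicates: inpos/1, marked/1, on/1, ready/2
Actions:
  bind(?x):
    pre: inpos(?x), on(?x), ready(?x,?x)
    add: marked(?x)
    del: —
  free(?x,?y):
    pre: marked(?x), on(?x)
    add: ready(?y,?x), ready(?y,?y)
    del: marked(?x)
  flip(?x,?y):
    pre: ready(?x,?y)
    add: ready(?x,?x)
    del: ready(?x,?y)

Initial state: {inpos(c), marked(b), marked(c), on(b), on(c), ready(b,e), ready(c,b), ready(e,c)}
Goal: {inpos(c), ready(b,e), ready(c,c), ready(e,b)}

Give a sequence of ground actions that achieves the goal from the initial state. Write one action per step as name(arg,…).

1. free(c,c)  →  {inpos(c), marked(b), on(b), on(c), ready(b,e), ready(c,b), ready(c,c), ready(e,c)}
2. free(b,e)  →  {inpos(c), on(b), on(c), ready(b,e), ready(c,b), ready(c,c), ready(e,b), ready(e,c), ready(e,e)}

free(c,c); free(b,e)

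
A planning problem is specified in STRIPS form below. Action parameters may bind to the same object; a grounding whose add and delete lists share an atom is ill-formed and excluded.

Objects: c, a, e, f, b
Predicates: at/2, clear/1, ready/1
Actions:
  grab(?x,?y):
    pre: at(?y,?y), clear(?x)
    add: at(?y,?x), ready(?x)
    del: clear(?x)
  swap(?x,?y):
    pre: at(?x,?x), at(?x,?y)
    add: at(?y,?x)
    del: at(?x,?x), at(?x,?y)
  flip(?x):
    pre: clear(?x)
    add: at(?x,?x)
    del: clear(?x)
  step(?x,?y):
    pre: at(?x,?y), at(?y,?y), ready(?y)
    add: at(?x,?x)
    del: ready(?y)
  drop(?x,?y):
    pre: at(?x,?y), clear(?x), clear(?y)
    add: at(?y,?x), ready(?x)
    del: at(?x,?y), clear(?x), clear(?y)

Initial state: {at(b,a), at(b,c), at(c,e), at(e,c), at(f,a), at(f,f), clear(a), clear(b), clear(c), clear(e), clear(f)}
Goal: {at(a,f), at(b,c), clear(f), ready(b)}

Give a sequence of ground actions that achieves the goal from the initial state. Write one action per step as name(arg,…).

1. grab(b,f)  →  {at(b,a), at(b,c), at(c,e), at(e,c), at(f,a), at(f,b), at(f,f), clear(a), clear(c), clear(e), clear(f), ready(b)}
2. swap(f,a)  →  {at(a,f), at(b,a), at(b,c), at(c,e), at(e,c), at(f,b), clear(a), clear(c), clear(e), clear(f), ready(b)}

grab(b,f); swap(f,a)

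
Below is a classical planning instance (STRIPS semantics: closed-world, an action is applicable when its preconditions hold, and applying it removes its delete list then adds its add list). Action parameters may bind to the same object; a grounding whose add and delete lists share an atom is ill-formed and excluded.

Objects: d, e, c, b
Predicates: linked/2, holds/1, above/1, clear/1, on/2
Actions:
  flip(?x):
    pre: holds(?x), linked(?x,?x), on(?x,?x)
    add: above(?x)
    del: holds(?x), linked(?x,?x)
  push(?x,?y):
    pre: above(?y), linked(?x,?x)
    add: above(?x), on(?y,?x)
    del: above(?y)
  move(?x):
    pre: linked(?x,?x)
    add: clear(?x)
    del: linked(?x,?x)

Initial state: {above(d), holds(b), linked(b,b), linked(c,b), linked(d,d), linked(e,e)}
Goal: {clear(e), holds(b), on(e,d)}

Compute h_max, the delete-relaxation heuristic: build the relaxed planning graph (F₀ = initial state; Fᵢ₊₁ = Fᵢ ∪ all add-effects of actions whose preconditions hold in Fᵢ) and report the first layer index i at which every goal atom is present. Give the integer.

2

F0 = init (6 atoms)
F1 = F0 ∪ {above(b), above(e), clear(b), clear(d), clear(e), on(d,b), on(d,e)}  (13 atoms)
F2 = F1 ∪ {on(b,d), on(b,e), on(e,b), on(e,d)}  (17 atoms)
goal ⊆ F2  ⇒  h_max = 2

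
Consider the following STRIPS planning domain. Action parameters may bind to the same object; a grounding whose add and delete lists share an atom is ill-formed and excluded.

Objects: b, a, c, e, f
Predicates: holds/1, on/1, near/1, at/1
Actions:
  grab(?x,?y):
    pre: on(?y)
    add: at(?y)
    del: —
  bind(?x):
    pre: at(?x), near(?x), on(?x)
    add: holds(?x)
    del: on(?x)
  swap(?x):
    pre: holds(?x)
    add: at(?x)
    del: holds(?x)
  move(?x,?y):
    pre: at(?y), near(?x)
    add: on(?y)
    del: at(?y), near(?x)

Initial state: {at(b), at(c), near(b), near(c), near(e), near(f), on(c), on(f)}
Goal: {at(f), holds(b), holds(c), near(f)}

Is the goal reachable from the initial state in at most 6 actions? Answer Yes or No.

Yes

1. grab(b,f)  →  {at(b), at(c), at(f), near(b), near(c), near(e), near(f), on(c), on(f)}
2. bind(c)  →  {at(b), at(c), at(f), holds(c), near(b), near(c), near(e), near(f), on(f)}
3. move(c,b)  →  {at(c), at(f), holds(c), near(b), near(e), near(f), on(b), on(f)}
4. grab(b,b)  →  {at(b), at(c), at(f), holds(c), near(b), near(e), near(f), on(b), on(f)}
5. bind(b)  →  {at(b), at(c), at(f), holds(b), holds(c), near(b), near(e), near(f), on(f)}
optimal plan length = 5; 5 ≤ 6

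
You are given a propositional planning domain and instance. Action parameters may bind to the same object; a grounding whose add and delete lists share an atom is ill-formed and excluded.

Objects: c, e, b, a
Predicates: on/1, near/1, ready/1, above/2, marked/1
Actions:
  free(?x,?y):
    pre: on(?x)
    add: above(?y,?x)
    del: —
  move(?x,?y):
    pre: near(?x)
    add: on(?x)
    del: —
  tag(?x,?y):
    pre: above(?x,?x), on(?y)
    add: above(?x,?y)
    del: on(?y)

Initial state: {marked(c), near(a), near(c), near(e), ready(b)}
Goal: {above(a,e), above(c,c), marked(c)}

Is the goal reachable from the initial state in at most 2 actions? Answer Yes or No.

1. move(c,c)  →  {marked(c), near(a), near(c), near(e), on(c), ready(b)}
2. free(c,c)  →  {above(c,c), marked(c), near(a), near(c), near(e), on(c), ready(b)}
3. move(e,c)  →  {above(c,c), marked(c), near(a), near(c), near(e), on(c), on(e), ready(b)}
4. free(e,a)  →  {above(a,e), above(c,c), marked(c), near(a), near(c), near(e), on(c), on(e), ready(b)}
optimal plan length = 4; 4 > 2

No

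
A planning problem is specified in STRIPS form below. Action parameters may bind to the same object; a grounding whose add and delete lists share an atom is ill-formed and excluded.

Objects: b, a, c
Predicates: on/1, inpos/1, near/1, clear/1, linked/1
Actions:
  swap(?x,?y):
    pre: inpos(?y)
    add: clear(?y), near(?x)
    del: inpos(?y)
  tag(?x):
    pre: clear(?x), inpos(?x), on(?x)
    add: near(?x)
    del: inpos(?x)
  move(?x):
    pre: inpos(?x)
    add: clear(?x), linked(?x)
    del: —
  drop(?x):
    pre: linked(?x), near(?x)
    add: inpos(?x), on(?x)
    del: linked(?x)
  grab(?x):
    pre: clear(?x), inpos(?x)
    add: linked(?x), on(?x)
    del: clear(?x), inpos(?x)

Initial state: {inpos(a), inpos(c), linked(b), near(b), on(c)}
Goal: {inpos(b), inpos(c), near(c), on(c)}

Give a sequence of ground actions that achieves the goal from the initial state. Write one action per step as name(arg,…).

swap(c,a); drop(b)

1. swap(c,a)  →  {clear(a), inpos(c), linked(b), near(b), near(c), on(c)}
2. drop(b)  →  {clear(a), inpos(b), inpos(c), near(b), near(c), on(b), on(c)}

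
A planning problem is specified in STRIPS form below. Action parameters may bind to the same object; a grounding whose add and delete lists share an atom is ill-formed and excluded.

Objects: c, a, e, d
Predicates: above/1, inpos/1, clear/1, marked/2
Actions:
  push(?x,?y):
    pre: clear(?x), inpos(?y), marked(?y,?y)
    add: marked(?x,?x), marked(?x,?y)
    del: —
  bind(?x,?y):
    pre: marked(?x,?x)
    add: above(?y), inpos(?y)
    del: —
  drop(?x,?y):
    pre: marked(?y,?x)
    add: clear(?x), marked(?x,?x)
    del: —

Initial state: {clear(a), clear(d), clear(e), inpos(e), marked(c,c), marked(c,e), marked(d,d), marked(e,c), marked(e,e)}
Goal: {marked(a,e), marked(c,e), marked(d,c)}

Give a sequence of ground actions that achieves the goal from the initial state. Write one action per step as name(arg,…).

push(a,e); bind(c,c); push(d,c)

1. push(a,e)  →  {clear(a), clear(d), clear(e), inpos(e), marked(a,a), marked(a,e), marked(c,c), marked(c,e), marked(d,d), marked(e,c), marked(e,e)}
2. bind(c,c)  →  {above(c), clear(a), clear(d), clear(e), inpos(c), inpos(e), marked(a,a), marked(a,e), marked(c,c), marked(c,e), marked(d,d), marked(e,c), marked(e,e)}
3. push(d,c)  →  {above(c), clear(a), clear(d), clear(e), inpos(c), inpos(e), marked(a,a), marked(a,e), marked(c,c), marked(c,e), marked(d,c), marked(d,d), marked(e,c), marked(e,e)}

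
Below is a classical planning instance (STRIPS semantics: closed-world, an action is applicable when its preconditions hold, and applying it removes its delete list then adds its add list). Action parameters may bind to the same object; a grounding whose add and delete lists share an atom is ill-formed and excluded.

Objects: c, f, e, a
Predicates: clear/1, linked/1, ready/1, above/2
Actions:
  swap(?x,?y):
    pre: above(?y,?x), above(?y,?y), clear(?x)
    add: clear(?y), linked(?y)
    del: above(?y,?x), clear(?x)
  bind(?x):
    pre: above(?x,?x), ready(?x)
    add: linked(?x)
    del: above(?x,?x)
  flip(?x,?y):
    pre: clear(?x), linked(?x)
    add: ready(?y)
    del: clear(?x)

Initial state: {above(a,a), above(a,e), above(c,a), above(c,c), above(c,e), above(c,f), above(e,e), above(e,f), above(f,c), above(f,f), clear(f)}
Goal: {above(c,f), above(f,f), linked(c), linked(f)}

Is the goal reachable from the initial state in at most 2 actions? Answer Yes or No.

No

1. swap(f,e)  →  {above(a,a), above(a,e), above(c,a), above(c,c), above(c,e), above(c,f), above(e,e), above(f,c), above(f,f), clear(e), linked(e)}
2. swap(e,c)  →  {above(a,a), above(a,e), above(c,a), above(c,c), above(c,f), above(e,e), above(f,c), above(f,f), clear(c), linked(c), linked(e)}
3. swap(c,f)  →  {above(a,a), above(a,e), above(c,a), above(c,c), above(c,f), above(e,e), above(f,f), clear(f), linked(c), linked(e), linked(f)}
optimal plan length = 3; 3 > 2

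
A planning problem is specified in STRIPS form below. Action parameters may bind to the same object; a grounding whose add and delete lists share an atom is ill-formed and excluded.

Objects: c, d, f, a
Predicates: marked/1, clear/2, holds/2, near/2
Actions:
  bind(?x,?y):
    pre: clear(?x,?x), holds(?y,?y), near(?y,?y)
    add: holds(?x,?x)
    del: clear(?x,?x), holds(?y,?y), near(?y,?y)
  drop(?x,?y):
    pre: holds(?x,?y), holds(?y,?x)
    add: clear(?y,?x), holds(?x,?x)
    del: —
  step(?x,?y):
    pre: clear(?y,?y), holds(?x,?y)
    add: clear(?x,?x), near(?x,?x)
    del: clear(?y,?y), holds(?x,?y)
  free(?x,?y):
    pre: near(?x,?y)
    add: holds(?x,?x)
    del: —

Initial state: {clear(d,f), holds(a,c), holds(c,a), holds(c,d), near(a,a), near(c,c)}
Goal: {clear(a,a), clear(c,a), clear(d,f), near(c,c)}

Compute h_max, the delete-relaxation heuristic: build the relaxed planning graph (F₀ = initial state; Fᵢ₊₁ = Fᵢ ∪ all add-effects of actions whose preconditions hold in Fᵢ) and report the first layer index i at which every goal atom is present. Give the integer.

F0 = init (6 atoms)
F1 = F0 ∪ {clear(a,c), clear(c,a), holds(a,a), holds(c,c)}  (10 atoms)
F2 = F1 ∪ {clear(a,a), clear(c,c)}  (12 atoms)
goal ⊆ F2  ⇒  h_max = 2

2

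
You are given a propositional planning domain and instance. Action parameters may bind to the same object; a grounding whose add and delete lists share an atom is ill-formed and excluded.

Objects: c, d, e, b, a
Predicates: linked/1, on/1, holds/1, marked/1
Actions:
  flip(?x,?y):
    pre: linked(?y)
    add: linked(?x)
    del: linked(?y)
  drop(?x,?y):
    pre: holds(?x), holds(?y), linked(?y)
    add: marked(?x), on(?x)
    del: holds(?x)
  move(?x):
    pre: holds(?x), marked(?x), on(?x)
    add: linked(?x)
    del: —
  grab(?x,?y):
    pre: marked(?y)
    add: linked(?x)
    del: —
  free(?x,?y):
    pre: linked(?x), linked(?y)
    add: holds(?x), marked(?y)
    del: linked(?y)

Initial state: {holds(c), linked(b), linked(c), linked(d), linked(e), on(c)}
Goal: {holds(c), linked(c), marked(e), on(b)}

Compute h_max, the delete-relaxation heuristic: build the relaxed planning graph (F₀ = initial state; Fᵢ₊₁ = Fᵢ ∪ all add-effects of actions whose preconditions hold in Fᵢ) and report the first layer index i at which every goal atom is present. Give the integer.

F0 = init (6 atoms)
F1 = F0 ∪ {holds(b), holds(d), holds(e), linked(a), marked(b), marked(c), marked(d), marked(e)}  (14 atoms)
F2 = F1 ∪ {holds(a), marked(a), on(b), on(d), on(e)}  (19 atoms)
goal ⊆ F2  ⇒  h_max = 2

2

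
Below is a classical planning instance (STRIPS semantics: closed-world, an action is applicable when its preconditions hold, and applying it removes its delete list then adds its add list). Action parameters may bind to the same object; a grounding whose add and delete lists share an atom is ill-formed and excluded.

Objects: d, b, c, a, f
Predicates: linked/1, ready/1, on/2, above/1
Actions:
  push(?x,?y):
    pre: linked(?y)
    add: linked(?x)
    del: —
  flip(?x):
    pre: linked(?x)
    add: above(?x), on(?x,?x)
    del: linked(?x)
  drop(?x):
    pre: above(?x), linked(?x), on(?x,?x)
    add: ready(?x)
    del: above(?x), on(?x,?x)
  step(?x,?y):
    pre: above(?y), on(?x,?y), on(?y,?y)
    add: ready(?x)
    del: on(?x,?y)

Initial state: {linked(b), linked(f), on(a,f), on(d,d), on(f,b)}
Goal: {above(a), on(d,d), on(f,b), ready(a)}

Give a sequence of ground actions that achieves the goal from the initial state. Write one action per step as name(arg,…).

push(a,b); flip(a); step(a,a)

1. push(a,b)  →  {linked(a), linked(b), linked(f), on(a,f), on(d,d), on(f,b)}
2. flip(a)  →  {above(a), linked(b), linked(f), on(a,a), on(a,f), on(d,d), on(f,b)}
3. step(a,a)  →  {above(a), linked(b), linked(f), on(a,f), on(d,d), on(f,b), ready(a)}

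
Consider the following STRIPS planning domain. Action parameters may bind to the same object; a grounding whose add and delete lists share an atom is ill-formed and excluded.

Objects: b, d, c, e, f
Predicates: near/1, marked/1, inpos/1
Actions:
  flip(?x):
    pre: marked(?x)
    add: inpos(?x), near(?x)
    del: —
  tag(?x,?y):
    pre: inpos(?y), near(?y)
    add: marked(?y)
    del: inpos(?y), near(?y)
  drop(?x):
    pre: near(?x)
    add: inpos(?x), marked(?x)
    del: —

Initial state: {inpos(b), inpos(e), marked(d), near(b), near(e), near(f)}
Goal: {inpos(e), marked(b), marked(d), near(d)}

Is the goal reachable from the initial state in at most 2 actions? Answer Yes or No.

Yes

1. flip(d)  →  {inpos(b), inpos(d), inpos(e), marked(d), near(b), near(d), near(e), near(f)}
2. tag(b,b)  →  {inpos(d), inpos(e), marked(b), marked(d), near(d), near(e), near(f)}
optimal plan length = 2; 2 ≤ 2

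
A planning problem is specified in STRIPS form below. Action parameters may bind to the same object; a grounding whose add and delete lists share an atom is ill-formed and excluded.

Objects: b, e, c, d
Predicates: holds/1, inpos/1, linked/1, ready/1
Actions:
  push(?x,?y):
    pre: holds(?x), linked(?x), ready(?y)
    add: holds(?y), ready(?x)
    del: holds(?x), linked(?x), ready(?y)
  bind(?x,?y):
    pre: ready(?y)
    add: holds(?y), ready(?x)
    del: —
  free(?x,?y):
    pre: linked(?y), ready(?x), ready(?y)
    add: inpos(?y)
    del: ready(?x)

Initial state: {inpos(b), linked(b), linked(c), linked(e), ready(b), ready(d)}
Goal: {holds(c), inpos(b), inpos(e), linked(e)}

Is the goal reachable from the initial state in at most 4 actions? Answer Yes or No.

Yes

1. bind(c,b)  →  {holds(b), inpos(b), linked(b), linked(c), linked(e), ready(b), ready(c), ready(d)}
2. bind(e,c)  →  {holds(b), holds(c), inpos(b), linked(b), linked(c), linked(e), ready(b), ready(c), ready(d), ready(e)}
3. free(b,e)  →  {holds(b), holds(c), inpos(b), inpos(e), linked(b), linked(c), linked(e), ready(c), ready(d), ready(e)}
optimal plan length = 3; 3 ≤ 4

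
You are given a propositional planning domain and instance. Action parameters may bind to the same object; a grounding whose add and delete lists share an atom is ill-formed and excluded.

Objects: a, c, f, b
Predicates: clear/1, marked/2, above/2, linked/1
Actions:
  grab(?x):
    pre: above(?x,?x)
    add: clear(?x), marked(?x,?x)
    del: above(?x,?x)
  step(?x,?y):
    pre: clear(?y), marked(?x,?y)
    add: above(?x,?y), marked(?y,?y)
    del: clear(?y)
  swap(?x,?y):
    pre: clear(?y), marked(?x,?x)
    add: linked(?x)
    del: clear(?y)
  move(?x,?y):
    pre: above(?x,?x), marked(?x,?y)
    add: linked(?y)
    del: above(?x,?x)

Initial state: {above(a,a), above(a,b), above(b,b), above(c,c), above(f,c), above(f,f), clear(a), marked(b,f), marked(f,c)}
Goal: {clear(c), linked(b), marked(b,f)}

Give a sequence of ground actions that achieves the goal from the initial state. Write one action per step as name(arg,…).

grab(c); grab(b); swap(b,a)

1. grab(c)  →  {above(a,a), above(a,b), above(b,b), above(f,c), above(f,f), clear(a), clear(c), marked(b,f), marked(c,c), marked(f,c)}
2. grab(b)  →  {above(a,a), above(a,b), above(f,c), above(f,f), clear(a), clear(b), clear(c), marked(b,b), marked(b,f), marked(c,c), marked(f,c)}
3. swap(b,a)  →  {above(a,a), above(a,b), above(f,c), above(f,f), clear(b), clear(c), linked(b), marked(b,b), marked(b,f), marked(c,c), marked(f,c)}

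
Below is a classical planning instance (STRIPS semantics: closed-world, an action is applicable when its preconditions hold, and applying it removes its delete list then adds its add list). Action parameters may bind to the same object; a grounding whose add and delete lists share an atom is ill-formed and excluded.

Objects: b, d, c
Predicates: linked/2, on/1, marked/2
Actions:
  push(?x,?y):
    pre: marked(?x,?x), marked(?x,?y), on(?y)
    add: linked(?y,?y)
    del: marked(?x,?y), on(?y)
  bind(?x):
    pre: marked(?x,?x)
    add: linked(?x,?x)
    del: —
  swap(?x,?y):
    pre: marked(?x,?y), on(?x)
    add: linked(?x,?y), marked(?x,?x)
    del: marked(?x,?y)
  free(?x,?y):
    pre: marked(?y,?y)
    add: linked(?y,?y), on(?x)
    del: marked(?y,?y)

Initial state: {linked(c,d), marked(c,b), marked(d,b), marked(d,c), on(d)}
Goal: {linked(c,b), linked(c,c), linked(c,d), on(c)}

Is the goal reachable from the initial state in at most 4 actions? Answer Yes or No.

1. swap(d,b)  →  {linked(c,d), linked(d,b), marked(c,b), marked(d,c), marked(d,d), on(d)}
2. free(c,d)  →  {linked(c,d), linked(d,b), linked(d,d), marked(c,b), marked(d,c), on(c), on(d)}
3. swap(c,b)  →  {linked(c,b), linked(c,d), linked(d,b), linked(d,d), marked(c,c), marked(d,c), on(c), on(d)}
4. bind(c)  →  {linked(c,b), linked(c,c), linked(c,d), linked(d,b), linked(d,d), marked(c,c), marked(d,c), on(c), on(d)}
optimal plan length = 4; 4 ≤ 4

Yes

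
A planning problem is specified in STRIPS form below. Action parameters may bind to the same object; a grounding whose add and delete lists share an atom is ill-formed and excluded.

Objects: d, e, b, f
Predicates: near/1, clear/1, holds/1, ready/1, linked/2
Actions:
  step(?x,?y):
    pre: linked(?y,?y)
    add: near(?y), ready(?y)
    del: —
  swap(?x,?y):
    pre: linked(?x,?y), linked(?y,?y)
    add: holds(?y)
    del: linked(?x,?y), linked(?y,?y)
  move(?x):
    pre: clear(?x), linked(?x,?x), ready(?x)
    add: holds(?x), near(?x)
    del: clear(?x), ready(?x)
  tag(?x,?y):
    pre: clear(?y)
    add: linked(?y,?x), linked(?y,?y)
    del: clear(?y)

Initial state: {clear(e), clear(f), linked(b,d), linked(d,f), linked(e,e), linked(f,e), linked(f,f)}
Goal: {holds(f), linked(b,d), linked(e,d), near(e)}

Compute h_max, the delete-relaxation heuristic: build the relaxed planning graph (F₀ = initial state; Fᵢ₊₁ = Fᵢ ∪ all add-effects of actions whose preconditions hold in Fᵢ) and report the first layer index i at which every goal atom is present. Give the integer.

F0 = init (7 atoms)
F1 = F0 ∪ {holds(e), holds(f), linked(e,b), linked(e,d), linked(e,f), linked(f,b), linked(f,d), near(e), near(f), ready(e), ready(f)}  (18 atoms)
goal ⊆ F1  ⇒  h_max = 1

1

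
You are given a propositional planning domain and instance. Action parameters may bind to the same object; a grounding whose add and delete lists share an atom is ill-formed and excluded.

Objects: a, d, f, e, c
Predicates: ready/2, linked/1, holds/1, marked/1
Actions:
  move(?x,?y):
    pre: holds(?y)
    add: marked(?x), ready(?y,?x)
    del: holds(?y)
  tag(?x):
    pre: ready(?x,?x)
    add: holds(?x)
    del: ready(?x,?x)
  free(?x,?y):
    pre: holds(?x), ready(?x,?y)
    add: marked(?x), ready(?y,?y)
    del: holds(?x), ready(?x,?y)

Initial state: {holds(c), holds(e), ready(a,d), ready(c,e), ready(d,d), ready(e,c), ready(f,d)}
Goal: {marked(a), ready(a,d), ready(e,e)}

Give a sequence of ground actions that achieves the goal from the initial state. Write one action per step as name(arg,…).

1. move(a,e)  →  {holds(c), marked(a), ready(a,d), ready(c,e), ready(d,d), ready(e,a), ready(e,c), ready(f,d)}
2. free(c,e)  →  {marked(a), marked(c), ready(a,d), ready(d,d), ready(e,a), ready(e,c), ready(e,e), ready(f,d)}

move(a,e); free(c,e)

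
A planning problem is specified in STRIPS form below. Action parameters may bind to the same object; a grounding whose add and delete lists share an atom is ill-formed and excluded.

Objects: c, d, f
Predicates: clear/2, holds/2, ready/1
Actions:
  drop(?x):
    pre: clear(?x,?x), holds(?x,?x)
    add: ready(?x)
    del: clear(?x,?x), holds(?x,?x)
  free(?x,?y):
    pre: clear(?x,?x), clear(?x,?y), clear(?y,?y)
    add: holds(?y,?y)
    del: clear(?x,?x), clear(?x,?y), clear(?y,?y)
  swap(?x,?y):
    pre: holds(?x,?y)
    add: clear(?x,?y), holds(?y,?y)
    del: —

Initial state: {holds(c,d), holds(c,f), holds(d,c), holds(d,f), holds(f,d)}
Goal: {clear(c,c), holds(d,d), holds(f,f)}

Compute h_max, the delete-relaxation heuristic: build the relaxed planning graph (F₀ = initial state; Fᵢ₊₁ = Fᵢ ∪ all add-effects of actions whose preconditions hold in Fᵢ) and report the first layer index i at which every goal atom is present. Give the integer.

F0 = init (5 atoms)
F1 = F0 ∪ {clear(c,d), clear(c,f), clear(d,c), clear(d,f), clear(f,d), holds(c,c), holds(d,d), holds(f,f)}  (13 atoms)
F2 = F1 ∪ {clear(c,c), clear(d,d), clear(f,f)}  (16 atoms)
goal ⊆ F2  ⇒  h_max = 2

2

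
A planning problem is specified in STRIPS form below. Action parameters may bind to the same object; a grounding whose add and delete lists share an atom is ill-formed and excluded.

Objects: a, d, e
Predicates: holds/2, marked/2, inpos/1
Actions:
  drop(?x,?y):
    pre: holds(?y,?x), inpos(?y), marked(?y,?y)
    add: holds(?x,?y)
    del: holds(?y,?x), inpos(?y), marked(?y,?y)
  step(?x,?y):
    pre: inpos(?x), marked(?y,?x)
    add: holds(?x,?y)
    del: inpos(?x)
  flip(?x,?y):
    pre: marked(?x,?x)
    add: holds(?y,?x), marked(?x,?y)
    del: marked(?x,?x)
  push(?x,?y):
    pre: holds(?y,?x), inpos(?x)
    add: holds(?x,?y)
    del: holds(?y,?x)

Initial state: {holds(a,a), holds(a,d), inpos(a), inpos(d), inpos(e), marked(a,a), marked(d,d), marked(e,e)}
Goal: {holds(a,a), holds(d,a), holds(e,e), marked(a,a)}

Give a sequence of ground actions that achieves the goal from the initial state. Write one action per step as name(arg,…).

1. step(e,e)  →  {holds(a,a), holds(a,d), holds(e,e), inpos(a), inpos(d), marked(a,a), marked(d,d), marked(e,e)}
2. push(d,a)  →  {holds(a,a), holds(d,a), holds(e,e), inpos(a), inpos(d), marked(a,a), marked(d,d), marked(e,e)}

step(e,e); push(d,a)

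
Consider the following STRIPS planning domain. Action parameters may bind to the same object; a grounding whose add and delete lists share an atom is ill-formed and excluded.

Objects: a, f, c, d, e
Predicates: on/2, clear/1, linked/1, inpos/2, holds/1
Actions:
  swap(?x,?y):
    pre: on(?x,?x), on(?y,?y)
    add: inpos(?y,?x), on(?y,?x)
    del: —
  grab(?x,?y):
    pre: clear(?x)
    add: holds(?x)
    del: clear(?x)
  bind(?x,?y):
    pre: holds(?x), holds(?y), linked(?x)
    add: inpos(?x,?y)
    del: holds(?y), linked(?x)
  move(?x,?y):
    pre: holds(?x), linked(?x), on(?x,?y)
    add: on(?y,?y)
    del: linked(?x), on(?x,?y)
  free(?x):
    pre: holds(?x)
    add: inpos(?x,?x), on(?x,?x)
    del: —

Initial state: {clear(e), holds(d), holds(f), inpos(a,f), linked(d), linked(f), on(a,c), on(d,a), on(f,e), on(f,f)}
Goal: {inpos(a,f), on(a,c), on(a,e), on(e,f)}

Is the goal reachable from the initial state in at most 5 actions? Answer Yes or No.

1. move(f,e)  →  {clear(e), holds(d), holds(f), inpos(a,f), linked(d), on(a,c), on(d,a), on(e,e), on(f,f)}
2. swap(f,e)  →  {clear(e), holds(d), holds(f), inpos(a,f), inpos(e,f), linked(d), on(a,c), on(d,a), on(e,e), on(e,f), on(f,f)}
3. move(d,a)  →  {clear(e), holds(d), holds(f), inpos(a,f), inpos(e,f), on(a,a), on(a,c), on(e,e), on(e,f), on(f,f)}
4. swap(e,a)  →  {clear(e), holds(d), holds(f), inpos(a,e), inpos(a,f), inpos(e,f), on(a,a), on(a,c), on(a,e), on(e,e), on(e,f), on(f,f)}
optimal plan length = 4; 4 ≤ 5

Yes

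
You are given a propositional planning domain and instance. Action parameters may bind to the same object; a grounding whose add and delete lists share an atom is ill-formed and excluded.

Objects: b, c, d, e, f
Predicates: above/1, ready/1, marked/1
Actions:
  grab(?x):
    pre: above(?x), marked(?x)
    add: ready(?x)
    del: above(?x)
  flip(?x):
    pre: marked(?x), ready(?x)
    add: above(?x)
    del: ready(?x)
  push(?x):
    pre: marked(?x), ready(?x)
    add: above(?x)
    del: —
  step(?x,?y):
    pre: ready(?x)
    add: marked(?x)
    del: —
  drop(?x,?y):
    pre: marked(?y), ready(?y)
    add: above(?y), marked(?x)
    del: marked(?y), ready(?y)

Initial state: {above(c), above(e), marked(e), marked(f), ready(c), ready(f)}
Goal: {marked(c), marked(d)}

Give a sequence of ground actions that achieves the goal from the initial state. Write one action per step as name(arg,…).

step(c,b); drop(d,f)

1. step(c,b)  →  {above(c), above(e), marked(c), marked(e), marked(f), ready(c), ready(f)}
2. drop(d,f)  →  {above(c), above(e), above(f), marked(c), marked(d), marked(e), ready(c)}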